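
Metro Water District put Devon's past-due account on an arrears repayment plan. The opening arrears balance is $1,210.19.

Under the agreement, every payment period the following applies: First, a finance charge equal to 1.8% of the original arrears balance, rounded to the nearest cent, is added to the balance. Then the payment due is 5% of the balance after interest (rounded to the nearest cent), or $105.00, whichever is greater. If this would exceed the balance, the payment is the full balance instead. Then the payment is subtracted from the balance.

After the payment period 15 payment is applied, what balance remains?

Payment period 1: $1,210.19 +$21.78 interest = $1,231.97; pay $105.00 → $1,126.97
Payment period 2: $1,126.97 +$21.78 interest = $1,148.75; pay $105.00 → $1,043.75
Payment period 3: $1,043.75 +$21.78 interest = $1,065.53; pay $105.00 → $960.53
Payment period 4: $960.53 +$21.78 interest = $982.31; pay $105.00 → $877.31
Payment period 5: $877.31 +$21.78 interest = $899.09; pay $105.00 → $794.09
Payment period 6: $794.09 +$21.78 interest = $815.87; pay $105.00 → $710.87
Payment period 7: $710.87 +$21.78 interest = $732.65; pay $105.00 → $627.65
Payment period 8: $627.65 +$21.78 interest = $649.43; pay $105.00 → $544.43
Payment period 9: $544.43 +$21.78 interest = $566.21; pay $105.00 → $461.21
Payment period 10: $461.21 +$21.78 interest = $482.99; pay $105.00 → $377.99
Payment period 11: $377.99 +$21.78 interest = $399.77; pay $105.00 → $294.77
Payment period 12: $294.77 +$21.78 interest = $316.55; pay $105.00 → $211.55
Payment period 13: $211.55 +$21.78 interest = $233.33; pay $105.00 → $128.33
Payment period 14: $128.33 +$21.78 interest = $150.11; pay $105.00 → $45.11
Payment period 15: $45.11 +$21.78 interest = $66.89; pay $66.89 → $0.00

$0.00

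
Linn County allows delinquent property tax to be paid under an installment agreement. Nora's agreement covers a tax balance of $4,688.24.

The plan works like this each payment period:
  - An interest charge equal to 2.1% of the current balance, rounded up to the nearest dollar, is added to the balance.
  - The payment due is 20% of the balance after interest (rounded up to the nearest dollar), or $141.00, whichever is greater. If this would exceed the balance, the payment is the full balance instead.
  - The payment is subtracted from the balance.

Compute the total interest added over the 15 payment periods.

$509.00

Payment period 1: opening $4,688.24; interest $99.00 → $4,787.24; payment $958.00; balance $3,829.24
Payment period 2: opening $3,829.24; interest $81.00 → $3,910.24; payment $783.00; balance $3,127.24
Payment period 3: opening $3,127.24; interest $66.00 → $3,193.24; payment $639.00; balance $2,554.24
Payment period 4: opening $2,554.24; interest $54.00 → $2,608.24; payment $522.00; balance $2,086.24
Payment period 5: opening $2,086.24; interest $44.00 → $2,130.24; payment $427.00; balance $1,703.24
Payment period 6: opening $1,703.24; interest $36.00 → $1,739.24; payment $348.00; balance $1,391.24
Payment period 7: opening $1,391.24; interest $30.00 → $1,421.24; payment $285.00; balance $1,136.24
Payment period 8: opening $1,136.24; interest $24.00 → $1,160.24; payment $233.00; balance $927.24
Payment period 9: opening $927.24; interest $20.00 → $947.24; payment $190.00; balance $757.24
Payment period 10: opening $757.24; interest $16.00 → $773.24; payment $155.00; balance $618.24
Payment period 11: opening $618.24; interest $13.00 → $631.24; payment $141.00; balance $490.24
Payment period 12: opening $490.24; interest $11.00 → $501.24; payment $141.00; balance $360.24
Payment period 13: opening $360.24; interest $8.00 → $368.24; payment $141.00; balance $227.24
Payment period 14: opening $227.24; interest $5.00 → $232.24; payment $141.00; balance $91.24
Payment period 15: opening $91.24; interest $2.00 → $93.24; payment $93.24; balance $0.00
Total interest: $99.00 + $81.00 + $66.00 + $54.00 + $44.00 + $36.00 + $30.00 + $24.00 + $20.00 + $16.00 + $13.00 + $11.00 + $8.00 + $5.00 + $2.00 = $509.00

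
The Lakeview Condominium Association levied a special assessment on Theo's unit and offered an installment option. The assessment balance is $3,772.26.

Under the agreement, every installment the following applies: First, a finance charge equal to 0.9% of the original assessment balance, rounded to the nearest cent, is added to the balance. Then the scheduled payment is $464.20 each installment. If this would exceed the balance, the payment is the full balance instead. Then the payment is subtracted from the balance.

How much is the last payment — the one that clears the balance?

# | Opening | Interest | Payment | End bal
1 | $3,772.26 | $33.95 | $464.20 | $3,342.01
2 | $3,342.01 | $33.95 | $464.20 | $2,911.76
3 | $2,911.76 | $33.95 | $464.20 | $2,481.51
4 | $2,481.51 | $33.95 | $464.20 | $2,051.26
5 | $2,051.26 | $33.95 | $464.20 | $1,621.01
6 | $1,621.01 | $33.95 | $464.20 | $1,190.76
7 | $1,190.76 | $33.95 | $464.20 | $760.51
8 | $760.51 | $33.95 | $464.20 | $330.26
9 | $330.26 | $33.95 | $364.21 | $0.00

$364.21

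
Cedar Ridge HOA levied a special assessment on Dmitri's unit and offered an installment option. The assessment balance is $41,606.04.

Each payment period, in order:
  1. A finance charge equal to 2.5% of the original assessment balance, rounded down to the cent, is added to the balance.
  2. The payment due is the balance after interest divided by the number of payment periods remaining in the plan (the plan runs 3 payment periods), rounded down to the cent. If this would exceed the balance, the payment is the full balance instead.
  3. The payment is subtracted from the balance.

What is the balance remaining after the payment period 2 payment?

Payment period 1: opening $41,606.04; interest $1,040.15 → $42,646.19; payment $14,215.39; balance $28,430.80
Payment period 2: opening $28,430.80; interest $1,040.15 → $29,470.95; payment $14,735.47; balance $14,735.48

$14,735.48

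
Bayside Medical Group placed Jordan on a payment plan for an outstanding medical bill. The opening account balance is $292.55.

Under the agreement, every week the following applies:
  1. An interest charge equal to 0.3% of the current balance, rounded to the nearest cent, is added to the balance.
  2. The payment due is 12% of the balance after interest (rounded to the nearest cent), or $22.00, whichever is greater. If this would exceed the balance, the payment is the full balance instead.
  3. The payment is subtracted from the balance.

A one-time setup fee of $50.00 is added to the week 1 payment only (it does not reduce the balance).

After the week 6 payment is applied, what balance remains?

$134.55

# | Opening | Interest | Payment | Fee | End bal
1 | $292.55 | $0.88 | $35.21 | $50.00 | $258.22
2 | $258.22 | $0.77 | $31.08 | — | $227.91
3 | $227.91 | $0.68 | $27.43 | — | $201.16
4 | $201.16 | $0.60 | $24.21 | — | $177.55
5 | $177.55 | $0.53 | $22.00 | — | $156.08
6 | $156.08 | $0.47 | $22.00 | — | $134.55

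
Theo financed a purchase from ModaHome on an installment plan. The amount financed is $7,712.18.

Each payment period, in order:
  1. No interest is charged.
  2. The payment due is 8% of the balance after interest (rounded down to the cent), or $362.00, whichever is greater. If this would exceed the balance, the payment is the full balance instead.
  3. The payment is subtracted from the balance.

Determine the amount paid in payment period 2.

Payment period 1: $7,712.18 − $616.97 → $7,095.21
Payment period 2: $7,095.21 − $567.61 → $6,527.60

$567.61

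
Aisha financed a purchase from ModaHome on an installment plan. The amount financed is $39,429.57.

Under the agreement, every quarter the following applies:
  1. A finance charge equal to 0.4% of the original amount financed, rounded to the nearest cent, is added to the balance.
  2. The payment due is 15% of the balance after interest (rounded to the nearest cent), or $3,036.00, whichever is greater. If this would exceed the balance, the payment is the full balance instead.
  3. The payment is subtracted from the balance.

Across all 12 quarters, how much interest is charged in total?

Quarter 1: $39,429.57 +$157.72 interest = $39,587.29; pay $5,938.09 → $33,649.20
Quarter 2: $33,649.20 +$157.72 interest = $33,806.92; pay $5,071.04 → $28,735.88
Quarter 3: $28,735.88 +$157.72 interest = $28,893.60; pay $4,334.04 → $24,559.56
Quarter 4: $24,559.56 +$157.72 interest = $24,717.28; pay $3,707.59 → $21,009.69
Quarter 5: $21,009.69 +$157.72 interest = $21,167.41; pay $3,175.11 → $17,992.30
Quarter 6: $17,992.30 +$157.72 interest = $18,150.02; pay $3,036.00 → $15,114.02
Quarter 7: $15,114.02 +$157.72 interest = $15,271.74; pay $3,036.00 → $12,235.74
Quarter 8: $12,235.74 +$157.72 interest = $12,393.46; pay $3,036.00 → $9,357.46
Quarter 9: $9,357.46 +$157.72 interest = $9,515.18; pay $3,036.00 → $6,479.18
Quarter 10: $6,479.18 +$157.72 interest = $6,636.90; pay $3,036.00 → $3,600.90
Quarter 11: $3,600.90 +$157.72 interest = $3,758.62; pay $3,036.00 → $722.62
Quarter 12: $722.62 +$157.72 interest = $880.34; pay $880.34 → $0.00
Total interest: $157.72 + $157.72 + $157.72 + $157.72 + $157.72 + $157.72 + $157.72 + $157.72 + $157.72 + $157.72 + $157.72 + $157.72 = $1,892.64

$1,892.64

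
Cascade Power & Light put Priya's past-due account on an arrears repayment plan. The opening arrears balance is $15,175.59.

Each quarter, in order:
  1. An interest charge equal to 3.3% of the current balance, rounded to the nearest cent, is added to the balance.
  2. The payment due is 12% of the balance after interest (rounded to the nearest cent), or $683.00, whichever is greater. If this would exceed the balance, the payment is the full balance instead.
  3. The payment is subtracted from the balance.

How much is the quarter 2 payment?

Quarter 1: opening $15,175.59; interest $500.79 → $15,676.38; payment $1,881.17; balance $13,795.21
Quarter 2: opening $13,795.21; interest $455.24 → $14,250.45; payment $1,710.05; balance $12,540.40

$1,710.05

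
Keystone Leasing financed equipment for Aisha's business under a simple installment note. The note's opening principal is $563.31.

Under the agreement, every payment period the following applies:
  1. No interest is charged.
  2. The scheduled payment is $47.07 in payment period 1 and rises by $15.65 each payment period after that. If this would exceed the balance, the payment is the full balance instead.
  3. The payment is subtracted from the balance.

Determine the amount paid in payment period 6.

$125.32

Payment period 1: opening $563.31; payment $47.07; balance $516.24
Payment period 2: opening $516.24; payment $62.72; balance $453.52
Payment period 3: opening $453.52; payment $78.37; balance $375.15
Payment period 4: opening $375.15; payment $94.02; balance $281.13
Payment period 5: opening $281.13; payment $109.67; balance $171.46
Payment period 6: opening $171.46; payment $125.32; balance $46.14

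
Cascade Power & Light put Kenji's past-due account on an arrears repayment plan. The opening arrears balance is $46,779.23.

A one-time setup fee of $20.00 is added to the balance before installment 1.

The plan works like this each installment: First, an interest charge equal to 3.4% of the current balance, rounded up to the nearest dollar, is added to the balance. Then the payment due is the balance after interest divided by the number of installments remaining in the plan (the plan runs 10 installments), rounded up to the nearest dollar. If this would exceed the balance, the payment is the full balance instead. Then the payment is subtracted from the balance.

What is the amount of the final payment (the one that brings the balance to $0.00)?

$6,537.23

Installment 1: opening $46,799.23; interest $1,592.00 → $48,391.23; payment $4,840.00; balance $43,551.23
Installment 2: opening $43,551.23; interest $1,481.00 → $45,032.23; payment $5,004.00; balance $40,028.23
Installment 3: opening $40,028.23; interest $1,361.00 → $41,389.23; payment $5,174.00; balance $36,215.23
Installment 4: opening $36,215.23; interest $1,232.00 → $37,447.23; payment $5,350.00; balance $32,097.23
Installment 5: opening $32,097.23; interest $1,092.00 → $33,189.23; payment $5,532.00; balance $27,657.23
Installment 6: opening $27,657.23; interest $941.00 → $28,598.23; payment $5,720.00; balance $22,878.23
Installment 7: opening $22,878.23; interest $778.00 → $23,656.23; payment $5,915.00; balance $17,741.23
Installment 8: opening $17,741.23; interest $604.00 → $18,345.23; payment $6,116.00; balance $12,229.23
Installment 9: opening $12,229.23; interest $416.00 → $12,645.23; payment $6,323.00; balance $6,322.23
Installment 10: opening $6,322.23; interest $215.00 → $6,537.23; payment $6,537.23; balance $0.00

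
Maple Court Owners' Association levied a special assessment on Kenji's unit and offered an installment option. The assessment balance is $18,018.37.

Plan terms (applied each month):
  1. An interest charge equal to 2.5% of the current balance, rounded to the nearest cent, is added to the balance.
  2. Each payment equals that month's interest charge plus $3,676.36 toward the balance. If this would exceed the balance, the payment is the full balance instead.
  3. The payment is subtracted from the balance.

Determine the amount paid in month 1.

$4,126.82

Month 1: opening $18,018.37; interest $450.46 → $18,468.83; payment $4,126.82; balance $14,342.01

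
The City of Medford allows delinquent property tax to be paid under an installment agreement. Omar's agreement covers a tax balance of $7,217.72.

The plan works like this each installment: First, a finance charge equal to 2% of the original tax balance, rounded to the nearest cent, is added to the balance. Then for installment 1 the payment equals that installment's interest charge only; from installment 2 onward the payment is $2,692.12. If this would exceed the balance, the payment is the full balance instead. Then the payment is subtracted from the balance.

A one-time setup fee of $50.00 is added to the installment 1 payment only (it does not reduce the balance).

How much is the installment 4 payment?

$2,266.53

Installment 1: opening $7,217.72; interest $144.35 → $7,362.07; payment $144.35 (+ $50.00 fee); balance $7,217.72
Installment 2: opening $7,217.72; interest $144.35 → $7,362.07; payment $2,692.12; balance $4,669.95
Installment 3: opening $4,669.95; interest $144.35 → $4,814.30; payment $2,692.12; balance $2,122.18
Installment 4: opening $2,122.18; interest $144.35 → $2,266.53; payment $2,266.53; balance $0.00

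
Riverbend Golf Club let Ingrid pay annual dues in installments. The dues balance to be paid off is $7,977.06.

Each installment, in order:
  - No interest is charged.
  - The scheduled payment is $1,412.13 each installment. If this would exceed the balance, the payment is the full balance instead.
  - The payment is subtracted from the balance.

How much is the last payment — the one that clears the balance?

Installment 1: $7,977.06 − $1,412.13 → $6,564.93
Installment 2: $6,564.93 − $1,412.13 → $5,152.80
Installment 3: $5,152.80 − $1,412.13 → $3,740.67
Installment 4: $3,740.67 − $1,412.13 → $2,328.54
Installment 5: $2,328.54 − $1,412.13 → $916.41
Installment 6: $916.41 − $916.41 → $0.00

$916.41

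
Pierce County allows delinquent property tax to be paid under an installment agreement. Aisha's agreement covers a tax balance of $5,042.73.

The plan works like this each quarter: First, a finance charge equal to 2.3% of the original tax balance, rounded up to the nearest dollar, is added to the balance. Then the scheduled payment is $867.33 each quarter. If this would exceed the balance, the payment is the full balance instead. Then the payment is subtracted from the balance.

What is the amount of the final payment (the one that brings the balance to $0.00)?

Quarter 1: $5,042.73 +$116.00 interest = $5,158.73; pay $867.33 → $4,291.40
Quarter 2: $4,291.40 +$116.00 interest = $4,407.40; pay $867.33 → $3,540.07
Quarter 3: $3,540.07 +$116.00 interest = $3,656.07; pay $867.33 → $2,788.74
Quarter 4: $2,788.74 +$116.00 interest = $2,904.74; pay $867.33 → $2,037.41
Quarter 5: $2,037.41 +$116.00 interest = $2,153.41; pay $867.33 → $1,286.08
Quarter 6: $1,286.08 +$116.00 interest = $1,402.08; pay $867.33 → $534.75
Quarter 7: $534.75 +$116.00 interest = $650.75; pay $650.75 → $0.00

$650.75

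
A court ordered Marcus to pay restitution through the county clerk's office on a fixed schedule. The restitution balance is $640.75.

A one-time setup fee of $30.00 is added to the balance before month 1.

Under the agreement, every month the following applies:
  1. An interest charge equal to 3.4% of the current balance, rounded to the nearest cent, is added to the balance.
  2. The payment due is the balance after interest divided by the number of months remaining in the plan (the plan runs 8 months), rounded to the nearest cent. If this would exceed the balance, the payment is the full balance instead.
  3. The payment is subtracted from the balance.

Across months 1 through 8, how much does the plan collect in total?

Month 1: opening $670.75; interest $22.81 → $693.56; payment $86.70; balance $606.86
Month 2: opening $606.86; interest $20.63 → $627.49; payment $89.64; balance $537.85
Month 3: opening $537.85; interest $18.29 → $556.14; payment $92.69; balance $463.45
Month 4: opening $463.45; interest $15.76 → $479.21; payment $95.84; balance $383.37
Month 5: opening $383.37; interest $13.03 → $396.40; payment $99.10; balance $297.30
Month 6: opening $297.30; interest $10.11 → $307.41; payment $102.47; balance $204.94
Month 7: opening $204.94; interest $6.97 → $211.91; payment $105.96; balance $105.95
Month 8: opening $105.95; interest $3.60 → $109.55; payment $109.55; balance $0.00
Total paid: $781.95

$781.95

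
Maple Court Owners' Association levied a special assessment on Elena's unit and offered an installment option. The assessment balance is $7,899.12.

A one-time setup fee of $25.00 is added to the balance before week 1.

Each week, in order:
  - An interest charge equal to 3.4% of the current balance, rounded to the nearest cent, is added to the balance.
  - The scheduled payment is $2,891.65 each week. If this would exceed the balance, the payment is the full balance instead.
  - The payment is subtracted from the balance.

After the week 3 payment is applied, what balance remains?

Week 1: opening $7,924.12; interest $269.42 → $8,193.54; payment $2,891.65; balance $5,301.89
Week 2: opening $5,301.89; interest $180.26 → $5,482.15; payment $2,891.65; balance $2,590.50
Week 3: opening $2,590.50; interest $88.08 → $2,678.58; payment $2,678.58; balance $0.00

$0.00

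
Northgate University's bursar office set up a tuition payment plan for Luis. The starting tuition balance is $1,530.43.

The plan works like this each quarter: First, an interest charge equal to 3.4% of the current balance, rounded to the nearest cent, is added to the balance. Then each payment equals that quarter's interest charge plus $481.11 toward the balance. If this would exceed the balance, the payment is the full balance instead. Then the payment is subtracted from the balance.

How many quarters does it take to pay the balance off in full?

Quarter 1: $1,530.43 +$52.03 interest = $1,582.46; pay $533.14 → $1,049.32
Quarter 2: $1,049.32 +$35.68 interest = $1,085.00; pay $516.79 → $568.21
Quarter 3: $568.21 +$19.32 interest = $587.53; pay $500.43 → $87.10
Quarter 4: $87.10 +$2.96 interest = $90.06; pay $90.06 → $0.00
Balance reaches $0.00 in quarter 4.

4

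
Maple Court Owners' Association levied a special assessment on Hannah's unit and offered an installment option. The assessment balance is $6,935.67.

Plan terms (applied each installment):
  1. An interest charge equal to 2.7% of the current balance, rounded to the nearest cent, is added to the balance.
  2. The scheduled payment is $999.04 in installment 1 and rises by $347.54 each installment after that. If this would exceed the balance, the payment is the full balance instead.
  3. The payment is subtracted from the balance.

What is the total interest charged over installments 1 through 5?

Installment 1: $6,935.67 +$187.26 interest = $7,122.93; pay $999.04 → $6,123.89
Installment 2: $6,123.89 +$165.35 interest = $6,289.24; pay $1,346.58 → $4,942.66
Installment 3: $4,942.66 +$133.45 interest = $5,076.11; pay $1,694.12 → $3,381.99
Installment 4: $3,381.99 +$91.31 interest = $3,473.30; pay $2,041.66 → $1,431.64
Installment 5: $1,431.64 +$38.65 interest = $1,470.29; pay $1,470.29 → $0.00
Total interest: $187.26 + $165.35 + $133.45 + $91.31 + $38.65 = $616.02

$616.02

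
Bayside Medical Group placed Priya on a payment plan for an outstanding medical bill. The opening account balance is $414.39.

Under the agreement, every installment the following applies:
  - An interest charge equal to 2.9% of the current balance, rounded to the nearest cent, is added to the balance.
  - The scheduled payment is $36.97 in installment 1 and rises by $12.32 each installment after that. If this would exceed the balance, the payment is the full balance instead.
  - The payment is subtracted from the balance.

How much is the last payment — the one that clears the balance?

Installment 1: opening $414.39; interest $12.02 → $426.41; payment $36.97; balance $389.44
Installment 2: opening $389.44; interest $11.29 → $400.73; payment $49.29; balance $351.44
Installment 3: opening $351.44; interest $10.19 → $361.63; payment $61.61; balance $300.02
Installment 4: opening $300.02; interest $8.70 → $308.72; payment $73.93; balance $234.79
Installment 5: opening $234.79; interest $6.81 → $241.60; payment $86.25; balance $155.35
Installment 6: opening $155.35; interest $4.51 → $159.86; payment $98.57; balance $61.29
Installment 7: opening $61.29; interest $1.78 → $63.07; payment $63.07; balance $0.00

$63.07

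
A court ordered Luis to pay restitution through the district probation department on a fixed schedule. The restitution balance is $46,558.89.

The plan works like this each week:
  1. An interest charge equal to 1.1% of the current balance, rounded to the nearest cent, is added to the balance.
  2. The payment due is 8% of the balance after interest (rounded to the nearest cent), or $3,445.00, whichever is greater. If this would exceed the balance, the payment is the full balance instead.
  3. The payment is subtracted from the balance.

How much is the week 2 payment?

$3,502.54

# | Opening | Interest | Payment | End bal
1 | $46,558.89 | $512.15 | $3,765.68 | $43,305.36
2 | $43,305.36 | $476.36 | $3,502.54 | $40,279.18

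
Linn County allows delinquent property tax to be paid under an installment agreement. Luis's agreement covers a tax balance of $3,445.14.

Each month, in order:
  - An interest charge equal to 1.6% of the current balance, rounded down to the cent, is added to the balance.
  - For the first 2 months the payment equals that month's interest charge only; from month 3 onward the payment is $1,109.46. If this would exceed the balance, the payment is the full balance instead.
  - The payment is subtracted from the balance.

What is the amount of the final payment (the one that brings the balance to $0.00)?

Month 1: opening $3,445.14; interest $55.12 → $3,500.26; payment $55.12; balance $3,445.14
Month 2: opening $3,445.14; interest $55.12 → $3,500.26; payment $55.12; balance $3,445.14
Month 3: opening $3,445.14; interest $55.12 → $3,500.26; payment $1,109.46; balance $2,390.80
Month 4: opening $2,390.80; interest $38.25 → $2,429.05; payment $1,109.46; balance $1,319.59
Month 5: opening $1,319.59; interest $21.11 → $1,340.70; payment $1,109.46; balance $231.24
Month 6: opening $231.24; interest $3.69 → $234.93; payment $234.93; balance $0.00

$234.93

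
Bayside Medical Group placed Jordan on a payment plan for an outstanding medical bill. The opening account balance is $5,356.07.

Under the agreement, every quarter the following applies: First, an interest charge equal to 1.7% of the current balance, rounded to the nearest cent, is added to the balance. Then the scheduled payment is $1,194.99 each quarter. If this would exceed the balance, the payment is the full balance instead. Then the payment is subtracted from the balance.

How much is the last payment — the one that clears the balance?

Quarter 1: opening $5,356.07; interest $91.05 → $5,447.12; payment $1,194.99; balance $4,252.13
Quarter 2: opening $4,252.13; interest $72.29 → $4,324.42; payment $1,194.99; balance $3,129.43
Quarter 3: opening $3,129.43; interest $53.20 → $3,182.63; payment $1,194.99; balance $1,987.64
Quarter 4: opening $1,987.64; interest $33.79 → $2,021.43; payment $1,194.99; balance $826.44
Quarter 5: opening $826.44; interest $14.05 → $840.49; payment $840.49; balance $0.00

$840.49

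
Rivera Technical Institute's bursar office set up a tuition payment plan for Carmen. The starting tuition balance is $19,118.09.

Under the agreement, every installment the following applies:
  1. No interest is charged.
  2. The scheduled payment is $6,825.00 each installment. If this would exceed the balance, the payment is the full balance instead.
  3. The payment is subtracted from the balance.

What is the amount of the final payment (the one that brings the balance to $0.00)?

$5,468.09

Installment 1: $19,118.09 − $6,825.00 → $12,293.09
Installment 2: $12,293.09 − $6,825.00 → $5,468.09
Installment 3: $5,468.09 − $5,468.09 → $0.00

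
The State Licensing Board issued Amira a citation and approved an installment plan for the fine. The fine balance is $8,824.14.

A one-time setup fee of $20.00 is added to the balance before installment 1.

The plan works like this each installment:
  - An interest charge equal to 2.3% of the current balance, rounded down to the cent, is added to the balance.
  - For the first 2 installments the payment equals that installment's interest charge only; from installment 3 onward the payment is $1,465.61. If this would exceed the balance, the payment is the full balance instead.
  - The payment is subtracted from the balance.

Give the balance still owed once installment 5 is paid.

Installment 1: $8,844.14 +$203.41 interest = $9,047.55; pay $203.41 → $8,844.14
Installment 2: $8,844.14 +$203.41 interest = $9,047.55; pay $203.41 → $8,844.14
Installment 3: $8,844.14 +$203.41 interest = $9,047.55; pay $1,465.61 → $7,581.94
Installment 4: $7,581.94 +$174.38 interest = $7,756.32; pay $1,465.61 → $6,290.71
Installment 5: $6,290.71 +$144.68 interest = $6,435.39; pay $1,465.61 → $4,969.78

$4,969.78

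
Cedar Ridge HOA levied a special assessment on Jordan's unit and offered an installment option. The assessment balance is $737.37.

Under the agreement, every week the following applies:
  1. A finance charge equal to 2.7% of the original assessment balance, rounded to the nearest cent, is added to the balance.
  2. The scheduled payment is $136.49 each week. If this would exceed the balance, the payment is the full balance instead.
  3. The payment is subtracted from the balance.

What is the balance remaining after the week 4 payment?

# | Opening | Interest | Payment | End bal
1 | $737.37 | $19.91 | $136.49 | $620.79
2 | $620.79 | $19.91 | $136.49 | $504.21
3 | $504.21 | $19.91 | $136.49 | $387.63
4 | $387.63 | $19.91 | $136.49 | $271.05

$271.05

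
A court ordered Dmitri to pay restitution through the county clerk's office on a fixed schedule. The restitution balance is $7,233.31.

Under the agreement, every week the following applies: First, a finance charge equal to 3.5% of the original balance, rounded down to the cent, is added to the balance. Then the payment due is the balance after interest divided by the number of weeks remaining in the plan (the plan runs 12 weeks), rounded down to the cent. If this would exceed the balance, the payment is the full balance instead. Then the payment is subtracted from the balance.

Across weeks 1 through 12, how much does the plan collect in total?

$10,271.23

# | Opening | Interest | Payment | End bal
1 | $7,233.31 | $253.16 | $623.87 | $6,862.60
2 | $6,862.60 | $253.16 | $646.88 | $6,468.88
3 | $6,468.88 | $253.16 | $672.20 | $6,049.84
4 | $6,049.84 | $253.16 | $700.33 | $5,602.67
5 | $5,602.67 | $253.16 | $731.97 | $5,123.86
6 | $5,123.86 | $253.16 | $768.14 | $4,608.88
7 | $4,608.88 | $253.16 | $810.34 | $4,051.70
8 | $4,051.70 | $253.16 | $860.97 | $3,443.89
9 | $3,443.89 | $253.16 | $924.26 | $2,772.79
10 | $2,772.79 | $253.16 | $1,008.65 | $2,017.30
11 | $2,017.30 | $253.16 | $1,135.23 | $1,135.23
12 | $1,135.23 | $253.16 | $1,388.39 | $0.00
Total paid: $10,271.23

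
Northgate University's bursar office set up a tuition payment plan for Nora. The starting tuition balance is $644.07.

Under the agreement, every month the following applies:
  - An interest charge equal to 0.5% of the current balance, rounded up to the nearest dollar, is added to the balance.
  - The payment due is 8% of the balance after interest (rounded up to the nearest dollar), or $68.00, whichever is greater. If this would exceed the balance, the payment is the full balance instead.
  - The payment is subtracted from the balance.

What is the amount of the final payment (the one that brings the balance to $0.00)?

# | Opening | Interest | Payment | End bal
1 | $644.07 | $4.00 | $68.00 | $580.07
2 | $580.07 | $3.00 | $68.00 | $515.07
3 | $515.07 | $3.00 | $68.00 | $450.07
4 | $450.07 | $3.00 | $68.00 | $385.07
5 | $385.07 | $2.00 | $68.00 | $319.07
6 | $319.07 | $2.00 | $68.00 | $253.07
7 | $253.07 | $2.00 | $68.00 | $187.07
8 | $187.07 | $1.00 | $68.00 | $120.07
9 | $120.07 | $1.00 | $68.00 | $53.07
10 | $53.07 | $1.00 | $54.07 | $0.00

$54.07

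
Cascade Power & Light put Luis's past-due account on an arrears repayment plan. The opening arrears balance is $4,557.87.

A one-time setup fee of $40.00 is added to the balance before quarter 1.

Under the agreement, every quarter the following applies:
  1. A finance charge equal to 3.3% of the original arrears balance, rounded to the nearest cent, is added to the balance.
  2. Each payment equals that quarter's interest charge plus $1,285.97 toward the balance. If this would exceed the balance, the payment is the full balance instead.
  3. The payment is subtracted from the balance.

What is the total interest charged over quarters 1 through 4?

$601.64

Quarter 1: $4,597.87 +$150.41 interest = $4,748.28; pay $1,436.38 → $3,311.90
Quarter 2: $3,311.90 +$150.41 interest = $3,462.31; pay $1,436.38 → $2,025.93
Quarter 3: $2,025.93 +$150.41 interest = $2,176.34; pay $1,436.38 → $739.96
Quarter 4: $739.96 +$150.41 interest = $890.37; pay $890.37 → $0.00
Total interest: $150.41 + $150.41 + $150.41 + $150.41 = $601.64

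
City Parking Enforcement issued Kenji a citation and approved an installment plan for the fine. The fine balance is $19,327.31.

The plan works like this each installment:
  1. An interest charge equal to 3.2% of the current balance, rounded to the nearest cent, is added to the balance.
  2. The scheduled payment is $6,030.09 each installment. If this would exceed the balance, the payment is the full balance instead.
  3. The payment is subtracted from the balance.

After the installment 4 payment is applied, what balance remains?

Installment 1: opening $19,327.31; interest $618.47 → $19,945.78; payment $6,030.09; balance $13,915.69
Installment 2: opening $13,915.69; interest $445.30 → $14,360.99; payment $6,030.09; balance $8,330.90
Installment 3: opening $8,330.90; interest $266.59 → $8,597.49; payment $6,030.09; balance $2,567.40
Installment 4: opening $2,567.40; interest $82.16 → $2,649.56; payment $2,649.56; balance $0.00

$0.00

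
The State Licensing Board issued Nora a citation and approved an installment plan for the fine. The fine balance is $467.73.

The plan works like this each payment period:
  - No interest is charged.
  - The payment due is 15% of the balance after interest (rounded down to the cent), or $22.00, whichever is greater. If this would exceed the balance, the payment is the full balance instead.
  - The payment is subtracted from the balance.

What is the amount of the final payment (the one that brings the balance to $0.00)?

$17.48

# | Opening | Payment | End bal
1 | $467.73 | $70.15 | $397.58
2 | $397.58 | $59.63 | $337.95
3 | $337.95 | $50.69 | $287.26
4 | $287.26 | $43.08 | $244.18
5 | $244.18 | $36.62 | $207.56
6 | $207.56 | $31.13 | $176.43
7 | $176.43 | $26.46 | $149.97
8 | $149.97 | $22.49 | $127.48
9 | $127.48 | $22.00 | $105.48
10 | $105.48 | $22.00 | $83.48
11 | $83.48 | $22.00 | $61.48
12 | $61.48 | $22.00 | $39.48
13 | $39.48 | $22.00 | $17.48
14 | $17.48 | $17.48 | $0.00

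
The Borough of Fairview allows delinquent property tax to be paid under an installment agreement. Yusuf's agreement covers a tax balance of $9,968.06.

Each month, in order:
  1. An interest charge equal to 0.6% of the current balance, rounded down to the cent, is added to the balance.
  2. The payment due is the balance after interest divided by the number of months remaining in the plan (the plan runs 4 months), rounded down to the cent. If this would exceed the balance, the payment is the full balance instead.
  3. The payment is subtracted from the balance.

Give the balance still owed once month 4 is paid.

Month 1: $9,968.06 +$59.80 interest = $10,027.86; pay $2,506.96 → $7,520.90
Month 2: $7,520.90 +$45.12 interest = $7,566.02; pay $2,522.00 → $5,044.02
Month 3: $5,044.02 +$30.26 interest = $5,074.28; pay $2,537.14 → $2,537.14
Month 4: $2,537.14 +$15.22 interest = $2,552.36; pay $2,552.36 → $0.00

$0.00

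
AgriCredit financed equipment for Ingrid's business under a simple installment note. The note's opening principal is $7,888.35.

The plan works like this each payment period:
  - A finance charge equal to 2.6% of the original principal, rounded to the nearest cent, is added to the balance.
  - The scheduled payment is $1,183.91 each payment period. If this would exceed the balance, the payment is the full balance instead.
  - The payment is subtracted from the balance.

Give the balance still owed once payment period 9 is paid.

$0.00

Payment period 1: opening $7,888.35; interest $205.10 → $8,093.45; payment $1,183.91; balance $6,909.54
Payment period 2: opening $6,909.54; interest $205.10 → $7,114.64; payment $1,183.91; balance $5,930.73
Payment period 3: opening $5,930.73; interest $205.10 → $6,135.83; payment $1,183.91; balance $4,951.92
Payment period 4: opening $4,951.92; interest $205.10 → $5,157.02; payment $1,183.91; balance $3,973.11
Payment period 5: opening $3,973.11; interest $205.10 → $4,178.21; payment $1,183.91; balance $2,994.30
Payment period 6: opening $2,994.30; interest $205.10 → $3,199.40; payment $1,183.91; balance $2,015.49
Payment period 7: opening $2,015.49; interest $205.10 → $2,220.59; payment $1,183.91; balance $1,036.68
Payment period 8: opening $1,036.68; interest $205.10 → $1,241.78; payment $1,183.91; balance $57.87
Payment period 9: opening $57.87; interest $205.10 → $262.97; payment $262.97; balance $0.00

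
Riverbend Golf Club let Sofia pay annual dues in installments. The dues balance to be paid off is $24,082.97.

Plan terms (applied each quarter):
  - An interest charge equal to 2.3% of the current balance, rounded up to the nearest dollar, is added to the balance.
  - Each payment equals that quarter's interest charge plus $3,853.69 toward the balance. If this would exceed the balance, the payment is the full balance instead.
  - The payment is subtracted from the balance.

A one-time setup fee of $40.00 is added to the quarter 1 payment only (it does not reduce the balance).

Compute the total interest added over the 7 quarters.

Quarter 1: $24,082.97 +$554.00 interest = $24,636.97; pay $4,407.69 (+ $40.00 fee) → $20,229.28
Quarter 2: $20,229.28 +$466.00 interest = $20,695.28; pay $4,319.69 → $16,375.59
Quarter 3: $16,375.59 +$377.00 interest = $16,752.59; pay $4,230.69 → $12,521.90
Quarter 4: $12,521.90 +$289.00 interest = $12,810.90; pay $4,142.69 → $8,668.21
Quarter 5: $8,668.21 +$200.00 interest = $8,868.21; pay $4,053.69 → $4,814.52
Quarter 6: $4,814.52 +$111.00 interest = $4,925.52; pay $3,964.69 → $960.83
Quarter 7: $960.83 +$23.00 interest = $983.83; pay $983.83 → $0.00
Total interest: $554.00 + $466.00 + $377.00 + $289.00 + $200.00 + $111.00 + $23.00 = $2,020.00

$2,020.00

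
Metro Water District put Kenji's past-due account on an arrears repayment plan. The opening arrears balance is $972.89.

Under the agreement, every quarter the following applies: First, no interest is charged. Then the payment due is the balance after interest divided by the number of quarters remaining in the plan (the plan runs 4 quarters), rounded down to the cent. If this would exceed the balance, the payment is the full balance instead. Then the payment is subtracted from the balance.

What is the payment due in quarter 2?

Quarter 1: opening $972.89; payment $243.22; balance $729.67
Quarter 2: opening $729.67; payment $243.22; balance $486.45

$243.22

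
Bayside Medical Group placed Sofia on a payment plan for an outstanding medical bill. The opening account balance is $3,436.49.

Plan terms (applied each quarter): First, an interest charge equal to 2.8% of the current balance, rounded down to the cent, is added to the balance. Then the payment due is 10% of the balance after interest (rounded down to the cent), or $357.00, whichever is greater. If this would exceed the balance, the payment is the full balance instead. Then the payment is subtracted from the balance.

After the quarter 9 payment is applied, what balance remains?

$808.64

Quarter 1: $3,436.49 +$96.22 interest = $3,532.71; pay $357.00 → $3,175.71
Quarter 2: $3,175.71 +$88.91 interest = $3,264.62; pay $357.00 → $2,907.62
Quarter 3: $2,907.62 +$81.41 interest = $2,989.03; pay $357.00 → $2,632.03
Quarter 4: $2,632.03 +$73.69 interest = $2,705.72; pay $357.00 → $2,348.72
Quarter 5: $2,348.72 +$65.76 interest = $2,414.48; pay $357.00 → $2,057.48
Quarter 6: $2,057.48 +$57.60 interest = $2,115.08; pay $357.00 → $1,758.08
Quarter 7: $1,758.08 +$49.22 interest = $1,807.30; pay $357.00 → $1,450.30
Quarter 8: $1,450.30 +$40.60 interest = $1,490.90; pay $357.00 → $1,133.90
Quarter 9: $1,133.90 +$31.74 interest = $1,165.64; pay $357.00 → $808.64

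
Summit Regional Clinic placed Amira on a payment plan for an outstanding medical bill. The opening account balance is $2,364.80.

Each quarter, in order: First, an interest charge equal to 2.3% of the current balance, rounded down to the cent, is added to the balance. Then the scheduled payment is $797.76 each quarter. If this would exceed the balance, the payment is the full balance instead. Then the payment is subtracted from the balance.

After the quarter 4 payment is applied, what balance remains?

$0.00

# | Opening | Interest | Payment | End bal
1 | $2,364.80 | $54.39 | $797.76 | $1,621.43
2 | $1,621.43 | $37.29 | $797.76 | $860.96
3 | $860.96 | $19.80 | $797.76 | $83.00
4 | $83.00 | $1.90 | $84.90 | $0.00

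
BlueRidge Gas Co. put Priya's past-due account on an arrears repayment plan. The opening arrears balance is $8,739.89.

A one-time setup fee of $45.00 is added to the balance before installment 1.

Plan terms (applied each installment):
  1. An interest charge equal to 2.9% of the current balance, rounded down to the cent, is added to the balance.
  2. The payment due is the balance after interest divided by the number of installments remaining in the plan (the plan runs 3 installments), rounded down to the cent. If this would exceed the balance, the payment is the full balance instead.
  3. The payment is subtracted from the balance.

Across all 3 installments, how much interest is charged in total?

$519.43

Installment 1: opening $8,784.89; interest $254.76 → $9,039.65; payment $3,013.21; balance $6,026.44
Installment 2: opening $6,026.44; interest $174.76 → $6,201.20; payment $3,100.60; balance $3,100.60
Installment 3: opening $3,100.60; interest $89.91 → $3,190.51; payment $3,190.51; balance $0.00
Total interest: $254.76 + $174.76 + $89.91 = $519.43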